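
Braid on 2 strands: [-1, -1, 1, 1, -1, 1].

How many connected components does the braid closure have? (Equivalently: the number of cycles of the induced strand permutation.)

Track the strand permutation on 2 strands, starting from identity.
  step 1: s1^-1 swaps positions 1,2 -> [2 1]
  step 2: s1^-1 swaps positions 1,2 -> [1 2]
  step 3: s1 swaps positions 1,2 -> [2 1]
  step 4: s1 swaps positions 1,2 -> [1 2]
  step 5: s1^-1 swaps positions 1,2 -> [2 1]
  step 6: s1 swaps positions 1,2 -> [1 2]
Final permutation (position -> original strand): [1 2]
Closure components = cycle count of this permutation = 2.

Answer: 2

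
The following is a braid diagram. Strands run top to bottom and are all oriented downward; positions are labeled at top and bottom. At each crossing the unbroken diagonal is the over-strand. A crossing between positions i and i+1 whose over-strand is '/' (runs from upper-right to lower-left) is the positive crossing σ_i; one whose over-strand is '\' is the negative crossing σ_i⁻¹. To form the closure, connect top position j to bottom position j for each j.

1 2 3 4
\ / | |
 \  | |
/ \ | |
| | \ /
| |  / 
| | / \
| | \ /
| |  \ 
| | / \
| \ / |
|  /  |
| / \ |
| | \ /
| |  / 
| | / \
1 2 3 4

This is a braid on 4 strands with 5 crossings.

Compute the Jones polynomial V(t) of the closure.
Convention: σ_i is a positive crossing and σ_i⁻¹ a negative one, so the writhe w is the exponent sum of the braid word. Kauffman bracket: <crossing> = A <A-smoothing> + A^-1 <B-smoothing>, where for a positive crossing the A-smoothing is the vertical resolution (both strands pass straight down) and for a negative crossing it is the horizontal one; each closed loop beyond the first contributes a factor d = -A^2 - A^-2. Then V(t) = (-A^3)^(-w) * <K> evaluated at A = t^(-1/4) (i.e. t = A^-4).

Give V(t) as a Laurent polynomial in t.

1

Derivation:
Reading the diagram top to bottom ('/'-over between positions i,i+1 = s_i, '\'-over = s_i^-1): braid word = s1^-1 s3 s3^-1 s2 s3.
First cancel adjacent σ_i σ_i⁻¹ pairs (Reidemeister II — same braid, same closure): s1^-1 s3 s3^-1 s2 s3 → s1^-1 s2 s3.
Braid: s1^-1 s2 s3 on 4 strands, 3 crossings.
Writhe w = (#positive) - (#negative) = 2 - 1 = 1.
Enumerate smoothing states for the bracket polynomial. There are 2^3 = 8 states.
For each crossing: s=0 is the vertical smoothing, s=1 horizontal. Crossing k contributes A^(sign_k * (1 - 2*s_k)); loop factor d = -A^2 - A^-2.
  state 000: A-exp=+1, loops=4, term = A^1 * d^3
  state 001: A-exp=-1, loops=3, term = A^-1 * d^2
  state 010: A-exp=-1, loops=3, term = A^-1 * d^2
  state 011: A-exp=-3, loops=2, term = A^-3 * d^1
  state 100: A-exp=+3, loops=3, term = A^3 * d^2
  state 101: A-exp=+1, loops=2, term = A^1 * d^1
  state 110: A-exp=+1, loops=2, term = A^1 * d^1
  state 111: A-exp=-1, loops=1, term = A^-1 * d^0
Collect the terms by A-exponent (count of states per loop number):
Powers of d = -A^2 - A^-2: d^2 = A^4 + 2 + A^-4; d^3 = -A^6 - 3*A^2 - 3*A^-2 - A^-6.
  A^3 * (d^2) = A^7 + 2*A^3 + A^-1
  A^1 * (2*d + d^3) = -A^7 - 5*A^3 - 5*A^-1 - A^-5
  A^-1 * (1 + 2*d^2) = 2*A^3 + 5*A^-1 + 2*A^-5
  A^-3 * (d) = -A^-1 - A^-5
Summing the groups: <K> = -A^3
Normalise by the writhe: (-A^3)^(-w) = (-A^3)^(-1) = -A^-3, so f(A) = -A^-3 * <K> = 1.
Substitute A = t^(-1/4), i.e. A^e → t^(-e/4): V(t) = 1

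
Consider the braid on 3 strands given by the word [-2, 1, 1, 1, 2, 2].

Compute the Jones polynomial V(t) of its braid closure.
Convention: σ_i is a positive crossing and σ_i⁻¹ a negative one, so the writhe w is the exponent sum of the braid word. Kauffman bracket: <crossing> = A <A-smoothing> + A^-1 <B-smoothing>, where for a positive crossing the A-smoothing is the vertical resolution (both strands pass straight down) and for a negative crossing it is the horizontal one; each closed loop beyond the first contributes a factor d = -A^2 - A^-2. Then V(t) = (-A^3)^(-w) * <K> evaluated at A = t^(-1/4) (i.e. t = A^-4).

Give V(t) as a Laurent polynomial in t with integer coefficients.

The presented braid s2^-1 s1 s1 s1 s2 s2 on 3 strands reduces by inverse Markov moves (closure unchanged at each step):
  Deconjugate: the word is γ·β·γ⁻¹ with γ = s2^-1 (prefix) and γ⁻¹ = s2 (suffix); strip both.
  Destabilize: the word has the form β·s2 where s2 occurs only as the final letter (β ∈ B_2); drop it and the last strand → 2 strands.
Reduced to β = s1 s1 s1 on 2 strands, 3 crossings.
Compute on β:
Braid: s1 s1 s1 on 2 strands, 3 crossings.
Writhe w = (#positive) - (#negative) = 3 - 0 = 3.
State-sum expansion of <K>. There are 2^3 = 8 states.
Smooth each crossing (0=||, 1=⌣⌢); contribution A^(Σ sign_k(1-2s_k)) * d^(L-1).
  state 000: A-exp=+3, loops=2, term = A^3 * d^1
  state 001: A-exp=+1, loops=1, term = A^1 * d^0
  state 010: A-exp=+1, loops=1, term = A^1 * d^0
  state 011: A-exp=-1, loops=2, term = A^-1 * d^1
  state 100: A-exp=+1, loops=1, term = A^1 * d^0
  state 101: A-exp=-1, loops=2, term = A^-1 * d^1
  state 110: A-exp=-1, loops=2, term = A^-1 * d^1
  state 111: A-exp=-3, loops=3, term = A^-3 * d^2
Collect the terms by A-exponent (count of states per loop number):
Powers of d = -A^2 - A^-2: d^2 = A^4 + 2 + A^-4.
  A^3 * (d) = -A^5 - A
  A^1 * (3) = 3*A
  A^-1 * (3*d) = -3*A - 3*A^-3
  A^-3 * (d^2) = A + 2*A^-3 + A^-7
Summing the groups: <K> = -A^5 - A^-3 + A^-7
Normalise by the writhe: (-A^3)^(-w) = (-A^3)^(-3) = -A^-9, so f(A) = -A^-9 * <K> = A^-4 + A^-12 - A^-16.
Substitute A = t^(-1/4), i.e. A^e → t^(-e/4): V(t) = -t^4 + t^3 + t

Answer: -t^4 + t^3 + t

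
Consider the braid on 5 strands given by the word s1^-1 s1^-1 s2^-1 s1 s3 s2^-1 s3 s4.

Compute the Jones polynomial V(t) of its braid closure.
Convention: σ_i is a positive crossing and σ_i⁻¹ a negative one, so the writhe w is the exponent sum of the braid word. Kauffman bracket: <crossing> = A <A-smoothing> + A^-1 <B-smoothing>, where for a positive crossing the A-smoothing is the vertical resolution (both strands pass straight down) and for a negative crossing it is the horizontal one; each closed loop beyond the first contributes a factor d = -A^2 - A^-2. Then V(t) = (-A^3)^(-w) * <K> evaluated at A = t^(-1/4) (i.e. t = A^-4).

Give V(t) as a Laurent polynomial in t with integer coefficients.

t^2 - t + 2 - 2*t^-1 + t^-2 - t^-3 + t^-4

Derivation:
The presented braid s1^-1 s1^-1 s2^-1 s1 s3 s2^-1 s3 s4 on 5 strands reduces by inverse Markov moves (closure unchanged at each step):
  Destabilize: the word has the form β·s4 where s4 occurs only as the final letter (β ∈ B_4); drop it and the last strand → 4 strands.
Reduced to β = s1^-1 s1^-1 s2^-1 s1 s3 s2^-1 s3 on 4 strands, 7 crossings.
Compute on β:
Braid: s1^-1 s1^-1 s2^-1 s1 s3 s2^-1 s3 on 4 strands, 7 crossings.
Writhe w = (#positive) - (#negative) = 3 - 4 = -1.
Enumerate smoothing states for the bracket polynomial. There are 2^7 = 128 states.
Smooth each crossing (0=||, 1=⌣⌢); contribution A^(Σ sign_k(1-2s_k)) * d^(L-1).
Tabulate the states by total A-exponent and number of loops L (A-exp: L × count):
  A^7: L=4 ×1
  A^5: L=3 ×7
  A^3: L=2 ×17, L=4 ×4
  A^1: L=1 ×14, L=3 ×20, L=5 ×1
  A^-1: L=2 ×27, L=4 ×8
  A^-3: L=1 ×5, L=3 ×15, L=5 ×1
  A^-5: L=2 ×4, L=4 ×3
  A^-7: L=3 ×1
Each group contributes A^e * Σ count * d^(L-1):
Powers of d = -A^2 - A^-2: d^2 = A^4 + 2 + A^-4; d^3 = -A^6 - 3*A^2 - 3*A^-2 - A^-6; d^4 = A^8 + 4*A^4 + 6 + 4*A^-4 + A^-8.
  A^7 * (d^3) = -A^13 - 3*A^9 - 3*A^5 - A
  A^5 * (7*d^2) = 7*A^9 + 14*A^5 + 7*A
  A^3 * (17*d + 4*d^3) = -4*A^9 - 29*A^5 - 29*A - 4*A^-3
  A^1 * (14 + 20*d^2 + d^4) = A^9 + 24*A^5 + 60*A + 24*A^-3 + A^-7
  A^-1 * (27*d + 8*d^3) = -8*A^5 - 51*A - 51*A^-3 - 8*A^-7
  A^-3 * (5 + 15*d^2 + d^4) = A^5 + 19*A + 41*A^-3 + 19*A^-7 + A^-11
  A^-5 * (4*d + 3*d^3) = -3*A - 13*A^-3 - 13*A^-7 - 3*A^-11
  A^-7 * (d^2) = A^-3 + 2*A^-7 + A^-11
Summing the groups: <K> = -A^13 + A^9 - A^5 + 2*A - 2*A^-3 + A^-7 - A^-11
Normalise by the writhe: (-A^3)^(-w) = (-A^3)^(1) = -A^3, so f(A) = -A^3 * <K> = A^16 - A^12 + A^8 - 2*A^4 + 2 - A^-4 + A^-8.
Substitute A = t^(-1/4), i.e. A^e → t^(-e/4): V(t) = t^2 - t + 2 - 2*t^-1 + t^-2 - t^-3 + t^-4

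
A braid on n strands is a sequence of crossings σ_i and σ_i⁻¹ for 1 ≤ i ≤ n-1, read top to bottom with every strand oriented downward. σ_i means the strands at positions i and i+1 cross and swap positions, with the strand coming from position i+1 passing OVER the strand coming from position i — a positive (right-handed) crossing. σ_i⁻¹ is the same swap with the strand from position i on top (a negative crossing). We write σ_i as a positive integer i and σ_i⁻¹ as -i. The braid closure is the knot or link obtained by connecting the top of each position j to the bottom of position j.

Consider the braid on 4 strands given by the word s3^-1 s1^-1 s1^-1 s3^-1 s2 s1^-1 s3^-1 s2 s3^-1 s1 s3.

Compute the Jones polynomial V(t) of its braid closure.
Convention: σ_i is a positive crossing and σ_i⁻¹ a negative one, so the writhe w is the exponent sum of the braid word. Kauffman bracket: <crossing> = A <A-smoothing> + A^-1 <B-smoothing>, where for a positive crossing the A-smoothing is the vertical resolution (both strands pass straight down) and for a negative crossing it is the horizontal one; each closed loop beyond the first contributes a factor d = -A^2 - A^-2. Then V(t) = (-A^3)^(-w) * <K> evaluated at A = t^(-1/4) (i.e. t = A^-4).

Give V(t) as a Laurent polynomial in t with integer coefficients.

t - 2 + 3*t^-1 - 3*t^-2 + 4*t^-3 - 3*t^-4 + 2*t^-5 - t^-6

Derivation:
The presented braid s3^-1 s1^-1 s1^-1 s3^-1 s2 s1^-1 s3^-1 s2 s3^-1 s1 s3 on 4 strands reduces by inverse Markov moves (closure unchanged at each step):
  Deconjugate: the word is γ·β·γ⁻¹ with γ = s3^-1 s1^-1 (prefix) and γ⁻¹ = s1 s3 (suffix); strip both.
Reduced to β = s1^-1 s3^-1 s2 s1^-1 s3^-1 s2 s3^-1 on 4 strands, 7 crossings.
Compute on β:
Braid: s1^-1 s3^-1 s2 s1^-1 s3^-1 s2 s3^-1 on 4 strands, 7 crossings.
Writhe w = (#positive) - (#negative) = 2 - 5 = -3.
Enumerate smoothing states for the bracket polynomial. There are 2^7 = 128 states.
Smooth each crossing (0=||, 1=⌣⌢); contribution A^(Σ sign_k(1-2s_k)) * d^(L-1).
Tabulate the states by total A-exponent and number of loops L (A-exp: L × count):
  A^7: L=5 ×1
  A^5: L=4 ×7
  A^3: L=3 ×20, L=5 ×1
  A^1: L=2 ×29, L=4 ×6
  A^-1: L=1 ×19, L=3 ×16
  A^-3: L=2 ×19, L=4 ×2
  A^-5: L=3 ×7
  A^-7: L=4 ×1
Each group contributes A^e * Σ count * d^(L-1):
Powers of d = -A^2 - A^-2: d^2 = A^4 + 2 + A^-4; d^3 = -A^6 - 3*A^2 - 3*A^-2 - A^-6; d^4 = A^8 + 4*A^4 + 6 + 4*A^-4 + A^-8.
  A^7 * (d^4) = A^15 + 4*A^11 + 6*A^7 + 4*A^3 + A^-1
  A^5 * (7*d^3) = -7*A^11 - 21*A^7 - 21*A^3 - 7*A^-1
  A^3 * (20*d^2 + d^4) = A^11 + 24*A^7 + 46*A^3 + 24*A^-1 + A^-5
  A^1 * (29*d + 6*d^3) = -6*A^7 - 47*A^3 - 47*A^-1 - 6*A^-5
  A^-1 * (19 + 16*d^2) = 16*A^3 + 51*A^-1 + 16*A^-5
  A^-3 * (19*d + 2*d^3) = -2*A^3 - 25*A^-1 - 25*A^-5 - 2*A^-9
  A^-5 * (7*d^2) = 7*A^-1 + 14*A^-5 + 7*A^-9
  A^-7 * (d^3) = -A^-1 - 3*A^-5 - 3*A^-9 - A^-13
Summing the groups: <K> = A^15 - 2*A^11 + 3*A^7 - 4*A^3 + 3*A^-1 - 3*A^-5 + 2*A^-9 - A^-13
Normalise by the writhe: (-A^3)^(-w) = (-A^3)^(3) = -A^9, so f(A) = -A^9 * <K> = -A^24 + 2*A^20 - 3*A^16 + 4*A^12 - 3*A^8 + 3*A^4 - 2 + A^-4.
Substitute A = t^(-1/4), i.e. A^e → t^(-e/4): V(t) = t - 2 + 3*t^-1 - 3*t^-2 + 4*t^-3 - 3*t^-4 + 2*t^-5 - t^-6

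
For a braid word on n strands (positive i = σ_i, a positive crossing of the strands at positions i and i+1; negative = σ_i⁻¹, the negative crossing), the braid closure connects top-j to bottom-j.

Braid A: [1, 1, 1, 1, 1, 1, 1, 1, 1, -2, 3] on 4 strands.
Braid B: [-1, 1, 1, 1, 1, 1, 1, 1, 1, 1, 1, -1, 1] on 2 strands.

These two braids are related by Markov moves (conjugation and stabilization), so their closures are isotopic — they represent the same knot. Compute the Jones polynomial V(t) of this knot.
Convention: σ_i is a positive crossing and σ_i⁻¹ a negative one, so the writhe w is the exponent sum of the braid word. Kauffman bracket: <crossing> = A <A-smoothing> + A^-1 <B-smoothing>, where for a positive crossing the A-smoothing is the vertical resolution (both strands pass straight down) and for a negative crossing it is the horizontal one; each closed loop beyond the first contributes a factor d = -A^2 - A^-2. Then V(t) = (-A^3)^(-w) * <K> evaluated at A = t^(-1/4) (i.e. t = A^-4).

Markov-equivalent braids have isotopic closures, hence identical knot invariants. Strip the Markov moves from each word to reach a common short braid β, then compute V(t) once on β.
Braid A: s1 s1 s1 s1 s1 s1 s1 s1 s1 s2^-1 s3 on 4 strands reduces by inverse Markov moves (closure unchanged at each step):
  Destabilize: the word has the form β·s3 where s3 occurs only as the final letter (β ∈ B_3); drop it and the last strand → 3 strands.
  Destabilize: the word has the form β·s2^-1 where s2^-1 occurs only as the final letter (β ∈ B_2); drop it and the last strand → 2 strands.
Reduced to β = s1 s1 s1 s1 s1 s1 s1 s1 s1 on 2 strands, 9 crossings.
Braid B: s1^-1 s1 s1 s1 s1 s1 s1 s1 s1 s1 s1 s1^-1 s1 on 2 strands reduces by inverse Markov moves (closure unchanged at each step):
  Deconjugate: the word is γ·β·γ⁻¹ with γ = s1^-1 s1 (prefix) and γ⁻¹ = s1^-1 s1 (suffix); strip both.
Reduced to β = s1 s1 s1 s1 s1 s1 s1 s1 s1 on 2 strands, 9 crossings.
Both give the same β = s1 s1 s1 s1 s1 s1 s1 s1 s1 on 2 strands, so one state sum suffices:
Braid: s1 s1 s1 s1 s1 s1 s1 s1 s1 on 2 strands, 9 crossings.
Writhe w = (#positive) - (#negative) = 9 - 0 = 9.
Enumerate smoothing states for the bracket polynomial. There are 2^9 = 512 states.
Each crossing splits two ways (0=vertical, 1=horizontal). The state's weight is A^(#A-smoothings - #B-smoothings) * d^(loops - 1).
Tabulate the states by total A-exponent and number of loops L (A-exp: L × count):
  A^9: L=2 ×1
  A^7: L=1 ×9
  A^5: L=2 ×36
  A^3: L=3 ×84
  A^1: L=4 ×126
  A^-1: L=5 ×126
  A^-3: L=6 ×84
  A^-5: L=7 ×36
  A^-7: L=8 ×9
  A^-9: L=9 ×1
Each group contributes A^e * Σ count * d^(L-1):
Powers of d = -A^2 - A^-2: d^2 = A^4 + 2 + A^-4; d^3 = -A^6 - 3*A^2 - 3*A^-2 - A^-6; d^4 = A^8 + 4*A^4 + 6 + 4*A^-4 + A^-8; d^5 = -A^10 - 5*A^6 - 10*A^2 - 10*A^-2 - 5*A^-6 - A^-10; d^6 = A^12 + 6*A^8 + 15*A^4 + 20 + 15*A^-4 + 6*A^-8 + A^-12; d^7 = -A^14 - 7*A^10 - 21*A^6 - 35*A^2 - 35*A^-2 - 21*A^-6 - 7*A^-10 - A^-14; d^8 = A^16 + 8*A^12 + 28*A^8 + 56*A^4 + 70 + 56*A^-4 + 28*A^-8 + 8*A^-12 + A^-16.
  A^9 * (d) = -A^11 - A^7
  A^7 * (9) = 9*A^7
  A^5 * (36*d) = -36*A^7 - 36*A^3
  A^3 * (84*d^2) = 84*A^7 + 168*A^3 + 84*A^-1
  A^1 * (126*d^3) = -126*A^7 - 378*A^3 - 378*A^-1 - 126*A^-5
  A^-1 * (126*d^4) = 126*A^7 + 504*A^3 + 756*A^-1 + 504*A^-5 + 126*A^-9
  A^-3 * (84*d^5) = -84*A^7 - 420*A^3 - 840*A^-1 - 840*A^-5 - 420*A^-9 - 84*A^-13
  A^-5 * (36*d^6) = 36*A^7 + 216*A^3 + 540*A^-1 + 720*A^-5 + 540*A^-9 + 216*A^-13 + 36*A^-17
  A^-7 * (9*d^7) = -9*A^7 - 63*A^3 - 189*A^-1 - 315*A^-5 - 315*A^-9 - 189*A^-13 - 63*A^-17 - 9*A^-21
  A^-9 * (d^8) = A^7 + 8*A^3 + 28*A^-1 + 56*A^-5 + 70*A^-9 + 56*A^-13 + 28*A^-17 + 8*A^-21 + A^-25
Summing the groups: <K> = -A^11 - A^3 + A^-1 - A^-5 + A^-9 - A^-13 + A^-17 - A^-21 + A^-25
Normalise by the writhe: (-A^3)^(-w) = (-A^3)^(-9) = -A^-27, so f(A) = -A^-27 * <K> = A^-16 + A^-24 - A^-28 + A^-32 - A^-36 + A^-40 - A^-44 + A^-48 - A^-52.
Substitute A = t^(-1/4), i.e. A^e → t^(-e/4): V(t) = -t^13 + t^12 - t^11 + t^10 - t^9 + t^8 - t^7 + t^6 + t^4

Answer: -t^13 + t^12 - t^11 + t^10 - t^9 + t^8 - t^7 + t^6 + t^4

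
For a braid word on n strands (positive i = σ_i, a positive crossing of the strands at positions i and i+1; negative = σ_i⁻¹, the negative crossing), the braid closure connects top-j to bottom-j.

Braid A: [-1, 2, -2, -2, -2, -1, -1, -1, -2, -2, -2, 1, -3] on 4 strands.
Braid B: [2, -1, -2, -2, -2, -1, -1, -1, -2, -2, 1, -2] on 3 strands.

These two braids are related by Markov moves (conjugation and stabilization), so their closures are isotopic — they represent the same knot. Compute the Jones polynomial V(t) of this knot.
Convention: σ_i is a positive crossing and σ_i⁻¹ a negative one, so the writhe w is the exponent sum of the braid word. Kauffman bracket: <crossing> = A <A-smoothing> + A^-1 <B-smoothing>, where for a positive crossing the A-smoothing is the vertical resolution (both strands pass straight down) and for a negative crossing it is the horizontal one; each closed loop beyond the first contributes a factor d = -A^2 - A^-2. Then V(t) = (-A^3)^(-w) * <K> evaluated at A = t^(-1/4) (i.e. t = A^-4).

t^-3 + 2*t^-5 - 2*t^-6 + 2*t^-7 - 3*t^-8 + 2*t^-9 - 2*t^-10 + t^-11

Derivation:
Markov-equivalent braids have isotopic closures, hence identical knot invariants. Strip the Markov moves from each word to reach a common short braid β, then compute V(t) once on β.
Braid A: s1^-1 s2 s2^-1 s2^-1 s2^-1 s1^-1 s1^-1 s1^-1 s2^-1 s2^-1 s2^-1 s1 s3^-1 on 4 strands reduces by inverse Markov moves (closure unchanged at each step):
  Destabilize: the word has the form β·s3^-1 where s3^-1 occurs only as the final letter (β ∈ B_3); drop it and the last strand → 3 strands.
  Deconjugate: the word is γ·β·γ⁻¹ with γ = s1^-1 s2 (prefix) and γ⁻¹ = s2^-1 s1 (suffix); strip both.
Reduced to β = s2^-1 s2^-1 s2^-1 s1^-1 s1^-1 s1^-1 s2^-1 s2^-1 on 3 strands, 8 crossings.
Braid B: s2 s1^-1 s2^-1 s2^-1 s2^-1 s1^-1 s1^-1 s1^-1 s2^-1 s2^-1 s1 s2^-1 on 3 strands reduces by inverse Markov moves (closure unchanged at each step):
  Deconjugate: the word is γ·β·γ⁻¹ with γ = s2 (prefix) and γ⁻¹ = s2^-1 (suffix); strip both.
  Deconjugate: the word is γ·β·γ⁻¹ with γ = s1^-1 (prefix) and γ⁻¹ = s1 (suffix); strip both.
Reduced to β = s2^-1 s2^-1 s2^-1 s1^-1 s1^-1 s1^-1 s2^-1 s2^-1 on 3 strands, 8 crossings.
Both give the same β = s2^-1 s2^-1 s2^-1 s1^-1 s1^-1 s1^-1 s2^-1 s2^-1 on 3 strands, so one state sum suffices:
Braid: s2^-1 s2^-1 s2^-1 s1^-1 s1^-1 s1^-1 s2^-1 s2^-1 on 3 strands, 8 crossings.
Writhe w = (#positive) - (#negative) = 0 - 8 = -8.
Enumerate smoothing states for the bracket polynomial. There are 2^8 = 256 states.
For each crossing: s=0 is the vertical smoothing, s=1 horizontal. Crossing k contributes A^(sign_k * (1 - 2*s_k)); loop factor d = -A^2 - A^-2.
Tabulate the states by total A-exponent and number of loops L (A-exp: L × count):
  A^8: L=7 ×1
  A^6: L=6 ×8
  A^4: L=5 ×28
  A^2: L=4 ×55, L=6 ×1
  A^0: L=3 ×65, L=5 ×5
  A^-2: L=2 ×45, L=4 ×11
  A^-4: L=1 ×15, L=3 ×13
  A^-6: L=2 ×8
  A^-8: L=3 ×1
Each group contributes A^e * Σ count * d^(L-1):
Powers of d = -A^2 - A^-2: d^2 = A^4 + 2 + A^-4; d^3 = -A^6 - 3*A^2 - 3*A^-2 - A^-6; d^4 = A^8 + 4*A^4 + 6 + 4*A^-4 + A^-8; d^5 = -A^10 - 5*A^6 - 10*A^2 - 10*A^-2 - 5*A^-6 - A^-10; d^6 = A^12 + 6*A^8 + 15*A^4 + 20 + 15*A^-4 + 6*A^-8 + A^-12.
  A^8 * (d^6) = A^20 + 6*A^16 + 15*A^12 + 20*A^8 + 15*A^4 + 6 + A^-4
  A^6 * (8*d^5) = -8*A^16 - 40*A^12 - 80*A^8 - 80*A^4 - 40 - 8*A^-4
  A^4 * (28*d^4) = 28*A^12 + 112*A^8 + 168*A^4 + 112 + 28*A^-4
  A^2 * (55*d^3 + d^5) = -A^12 - 60*A^8 - 175*A^4 - 175 - 60*A^-4 - A^-8
  A^0 * (65*d^2 + 5*d^4) = 5*A^8 + 85*A^4 + 160 + 85*A^-4 + 5*A^-8
  A^-2 * (45*d + 11*d^3) = -11*A^4 - 78 - 78*A^-4 - 11*A^-8
  A^-4 * (15 + 13*d^2) = 13 + 41*A^-4 + 13*A^-8
  A^-6 * (8*d) = -8*A^-4 - 8*A^-8
  A^-8 * (d^2) = A^-4 + 2*A^-8 + A^-12
Summing the groups: <K> = A^20 - 2*A^16 + 2*A^12 - 3*A^8 + 2*A^4 - 2 + 2*A^-4 + A^-12
Normalise by the writhe: (-A^3)^(-w) = (-A^3)^(8) = A^24, so f(A) = A^24 * <K> = A^44 - 2*A^40 + 2*A^36 - 3*A^32 + 2*A^28 - 2*A^24 + 2*A^20 + A^12.
Substitute A = t^(-1/4), i.e. A^e → t^(-e/4): V(t) = t^-3 + 2*t^-5 - 2*t^-6 + 2*t^-7 - 3*t^-8 + 2*t^-9 - 2*t^-10 + t^-11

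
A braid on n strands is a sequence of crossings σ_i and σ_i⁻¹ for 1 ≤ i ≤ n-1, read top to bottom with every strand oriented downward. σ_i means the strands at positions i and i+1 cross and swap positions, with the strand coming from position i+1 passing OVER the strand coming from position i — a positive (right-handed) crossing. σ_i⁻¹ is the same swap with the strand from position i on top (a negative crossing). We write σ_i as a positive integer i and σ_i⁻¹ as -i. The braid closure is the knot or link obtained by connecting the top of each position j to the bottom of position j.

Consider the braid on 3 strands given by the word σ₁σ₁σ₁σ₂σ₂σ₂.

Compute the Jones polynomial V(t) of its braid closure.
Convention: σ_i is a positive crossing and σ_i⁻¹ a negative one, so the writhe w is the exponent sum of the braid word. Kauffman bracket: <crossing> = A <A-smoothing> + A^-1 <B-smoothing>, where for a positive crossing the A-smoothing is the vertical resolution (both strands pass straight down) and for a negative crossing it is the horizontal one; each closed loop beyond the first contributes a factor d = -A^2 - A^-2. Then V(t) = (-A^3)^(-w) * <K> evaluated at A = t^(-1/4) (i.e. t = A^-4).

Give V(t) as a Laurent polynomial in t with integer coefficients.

t^8 - 2*t^7 + t^6 - 2*t^5 + 2*t^4 + t^2

Derivation:
Braid: s1 s1 s1 s2 s2 s2 on 3 strands, 6 crossings.
Writhe w = (#positive) - (#negative) = 6 - 0 = 6.
Computing the Kauffman bracket via state sum. There are 2^6 = 64 states.
Smooth each crossing (0=||, 1=⌣⌢); contribution A^(Σ sign_k(1-2s_k)) * d^(L-1).
Tabulate the states by total A-exponent and number of loops L (A-exp: L × count):
  A^6: L=3 ×1
  A^4: L=2 ×6
  A^2: L=1 ×9, L=3 ×6
  A^0: L=2 ×18, L=4 ×2
  A^-2: L=3 ×15
  A^-4: L=4 ×6
  A^-6: L=5 ×1
Each group contributes A^e * Σ count * d^(L-1):
Powers of d = -A^2 - A^-2: d^2 = A^4 + 2 + A^-4; d^3 = -A^6 - 3*A^2 - 3*A^-2 - A^-6; d^4 = A^8 + 4*A^4 + 6 + 4*A^-4 + A^-8.
  A^6 * (d^2) = A^10 + 2*A^6 + A^2
  A^4 * (6*d) = -6*A^6 - 6*A^2
  A^2 * (9 + 6*d^2) = 6*A^6 + 21*A^2 + 6*A^-2
  A^0 * (18*d + 2*d^3) = -2*A^6 - 24*A^2 - 24*A^-2 - 2*A^-6
  A^-2 * (15*d^2) = 15*A^2 + 30*A^-2 + 15*A^-6
  A^-4 * (6*d^3) = -6*A^2 - 18*A^-2 - 18*A^-6 - 6*A^-10
  A^-6 * (d^4) = A^2 + 4*A^-2 + 6*A^-6 + 4*A^-10 + A^-14
Summing the groups: <K> = A^10 + 2*A^2 - 2*A^-2 + A^-6 - 2*A^-10 + A^-14
Normalise by the writhe: (-A^3)^(-w) = (-A^3)^(-6) = A^-18, so f(A) = A^-18 * <K> = A^-8 + 2*A^-16 - 2*A^-20 + A^-24 - 2*A^-28 + A^-32.
Substitute A = t^(-1/4), i.e. A^e → t^(-e/4): V(t) = t^8 - 2*t^7 + t^6 - 2*t^5 + 2*t^4 + t^2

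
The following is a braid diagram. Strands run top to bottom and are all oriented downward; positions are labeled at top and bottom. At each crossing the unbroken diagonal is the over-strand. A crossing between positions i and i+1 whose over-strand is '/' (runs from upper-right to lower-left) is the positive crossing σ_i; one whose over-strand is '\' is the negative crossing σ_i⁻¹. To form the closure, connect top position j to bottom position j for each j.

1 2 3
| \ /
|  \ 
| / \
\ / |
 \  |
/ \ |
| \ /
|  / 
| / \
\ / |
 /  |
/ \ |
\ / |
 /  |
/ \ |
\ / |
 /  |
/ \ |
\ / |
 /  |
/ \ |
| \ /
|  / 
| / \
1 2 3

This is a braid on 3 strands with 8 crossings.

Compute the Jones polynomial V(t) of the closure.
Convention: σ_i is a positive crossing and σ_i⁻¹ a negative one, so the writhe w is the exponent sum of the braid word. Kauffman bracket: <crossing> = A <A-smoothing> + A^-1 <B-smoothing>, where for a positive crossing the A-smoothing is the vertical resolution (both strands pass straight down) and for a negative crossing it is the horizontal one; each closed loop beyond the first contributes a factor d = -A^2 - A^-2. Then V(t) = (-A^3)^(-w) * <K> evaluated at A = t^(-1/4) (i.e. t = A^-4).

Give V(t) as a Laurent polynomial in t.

Reading the diagram top to bottom ('/'-over between positions i,i+1 = s_i, '\'-over = s_i^-1): braid word = s2^-1 s1^-1 s2 s1 s1 s1 s1 s2.
The presented braid s2^-1 s1^-1 s2 s1 s1 s1 s1 s2 on 3 strands reduces by inverse Markov moves (closure unchanged at each step):
  Deconjugate: the word is γ·β·γ⁻¹ with γ = s2^-1 s1^-1 (prefix) and γ⁻¹ = s1 s2 (suffix); strip both.
Reduced to β = s2 s1 s1 s1 on 3 strands, 4 crossings.
Compute on β:
Braid: s2 s1 s1 s1 on 3 strands, 4 crossings.
Writhe w = (#positive) - (#negative) = 4 - 0 = 4.
State-sum expansion of <K>. There are 2^4 = 16 states.
Smooth each crossing (0=||, 1=⌣⌢); contribution A^(Σ sign_k(1-2s_k)) * d^(L-1).
  state 0000: A-exp=+4, loops=3, term = A^4 * d^2
  state 0001: A-exp=+2, loops=2, term = A^2 * d^1
  state 0010: A-exp=+2, loops=2, term = A^2 * d^1
  state 0011: A-exp=+0, loops=3, term = A^0 * d^2
  state 0100: A-exp=+2, loops=2, term = A^2 * d^1
  state 0101: A-exp=+0, loops=3, term = A^0 * d^2
  state 0110: A-exp=+0, loops=3, term = A^0 * d^2
  state 0111: A-exp=-2, loops=4, term = A^-2 * d^3
  state 1000: A-exp=+2, loops=2, term = A^2 * d^1
  state 1001: A-exp=+0, loops=1, term = A^0 * d^0
  state 1010: A-exp=+0, loops=1, term = A^0 * d^0
  state 1011: A-exp=-2, loops=2, term = A^-2 * d^1
  state 1100: A-exp=+0, loops=1, term = A^0 * d^0
  state 1101: A-exp=-2, loops=2, term = A^-2 * d^1
  state 1110: A-exp=-2, loops=2, term = A^-2 * d^1
  state 1111: A-exp=-4, loops=3, term = A^-4 * d^2
Collect the terms by A-exponent (count of states per loop number):
Powers of d = -A^2 - A^-2: d^2 = A^4 + 2 + A^-4; d^3 = -A^6 - 3*A^2 - 3*A^-2 - A^-6.
  A^4 * (d^2) = A^8 + 2*A^4 + 1
  A^2 * (4*d) = -4*A^4 - 4
  A^0 * (3 + 3*d^2) = 3*A^4 + 9 + 3*A^-4
  A^-2 * (3*d + d^3) = -A^4 - 6 - 6*A^-4 - A^-8
  A^-4 * (d^2) = 1 + 2*A^-4 + A^-8
Summing the groups: <K> = A^8 + 1 - A^-4
Normalise by the writhe: (-A^3)^(-w) = (-A^3)^(-4) = A^-12, so f(A) = A^-12 * <K> = A^-4 + A^-12 - A^-16.
Substitute A = t^(-1/4), i.e. A^e → t^(-e/4): V(t) = -t^4 + t^3 + t

Answer: -t^4 + t^3 + t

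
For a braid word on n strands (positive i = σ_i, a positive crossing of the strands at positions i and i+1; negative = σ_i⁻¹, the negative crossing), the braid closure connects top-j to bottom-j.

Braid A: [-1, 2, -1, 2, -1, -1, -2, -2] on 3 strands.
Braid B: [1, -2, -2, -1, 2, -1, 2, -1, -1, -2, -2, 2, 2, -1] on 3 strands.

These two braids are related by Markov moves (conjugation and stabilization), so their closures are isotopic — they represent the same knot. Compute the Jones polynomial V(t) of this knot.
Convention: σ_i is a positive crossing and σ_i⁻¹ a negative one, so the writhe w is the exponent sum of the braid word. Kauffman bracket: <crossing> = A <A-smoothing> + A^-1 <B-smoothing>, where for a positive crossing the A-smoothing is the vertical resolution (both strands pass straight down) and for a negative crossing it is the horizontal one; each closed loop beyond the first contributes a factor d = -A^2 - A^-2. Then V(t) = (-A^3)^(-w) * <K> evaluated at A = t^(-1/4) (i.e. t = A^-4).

Markov-equivalent braids have isotopic closures, hence identical knot invariants. Strip the Markov moves from each word to reach a common short braid β, then compute V(t) once on β.
Braid A: s1^-1 s2 s1^-1 s2 s1^-1 s1^-1 s2^-1 s2^-1 on 3 strands has no conjugating prefix/suffix or stabilization to strip; take β = s1^-1 s2 s1^-1 s2 s1^-1 s1^-1 s2^-1 s2^-1.
Braid B: s1 s2^-1 s2^-1 s1^-1 s2 s1^-1 s2 s1^-1 s1^-1 s2^-1 s2^-1 s2 s2 s1^-1 on 3 strands reduces by inverse Markov moves (closure unchanged at each step):
  Deconjugate: the word is γ·β·γ⁻¹ with γ = s1 s2^-1 (prefix) and γ⁻¹ = s2 s1^-1 (suffix); strip both.
  Deconjugate: the word is γ·β·γ⁻¹ with γ = s2^-1 (prefix) and γ⁻¹ = s2 (suffix); strip both.
Reduced to β = s1^-1 s2 s1^-1 s2 s1^-1 s1^-1 s2^-1 s2^-1 on 3 strands, 8 crossings.
Both give the same β = s1^-1 s2 s1^-1 s2 s1^-1 s1^-1 s2^-1 s2^-1 on 3 strands, so one state sum suffices:
Braid: s1^-1 s2 s1^-1 s2 s1^-1 s1^-1 s2^-1 s2^-1 on 3 strands, 8 crossings.
Writhe w = (#positive) - (#negative) = 2 - 6 = -4.
Computing the Kauffman bracket via state sum. There are 2^8 = 256 states.
Smooth each crossing (0=||, 1=⌣⌢); contribution A^(Σ sign_k(1-2s_k)) * d^(L-1).
Tabulate the states by total A-exponent and number of loops L (A-exp: L × count):
  A^8: L=5 ×1
  A^6: L=4 ×8
  A^4: L=3 ×26, L=5 ×2
  A^2: L=2 ×41, L=4 ×15
  A^0: L=1 ×26, L=3 ×43, L=5 ×1
  A^-2: L=2 ×47, L=4 ×9
  A^-4: L=1 ×11, L=3 ×16, L=5 ×1
  A^-6: L=2 ×6, L=4 ×2
  A^-8: L=3 ×1
Each group contributes A^e * Σ count * d^(L-1):
Powers of d = -A^2 - A^-2: d^2 = A^4 + 2 + A^-4; d^3 = -A^6 - 3*A^2 - 3*A^-2 - A^-6; d^4 = A^8 + 4*A^4 + 6 + 4*A^-4 + A^-8.
  A^8 * (d^4) = A^16 + 4*A^12 + 6*A^8 + 4*A^4 + 1
  A^6 * (8*d^3) = -8*A^12 - 24*A^8 - 24*A^4 - 8
  A^4 * (26*d^2 + 2*d^4) = 2*A^12 + 34*A^8 + 64*A^4 + 34 + 2*A^-4
  A^2 * (41*d + 15*d^3) = -15*A^8 - 86*A^4 - 86 - 15*A^-4
  A^0 * (26 + 43*d^2 + d^4) = A^8 + 47*A^4 + 118 + 47*A^-4 + A^-8
  A^-2 * (47*d + 9*d^3) = -9*A^4 - 74 - 74*A^-4 - 9*A^-8
  A^-4 * (11 + 16*d^2 + d^4) = A^4 + 20 + 49*A^-4 + 20*A^-8 + A^-12
  A^-6 * (6*d + 2*d^3) = -2 - 12*A^-4 - 12*A^-8 - 2*A^-12
  A^-8 * (d^2) = A^-4 + 2*A^-8 + A^-12
Summing the groups: <K> = A^16 - 2*A^12 + 2*A^8 - 3*A^4 + 3 - 2*A^-4 + 2*A^-8
Normalise by the writhe: (-A^3)^(-w) = (-A^3)^(4) = A^12, so f(A) = A^12 * <K> = A^28 - 2*A^24 + 2*A^20 - 3*A^16 + 3*A^12 - 2*A^8 + 2*A^4.
Substitute A = t^(-1/4), i.e. A^e → t^(-e/4): V(t) = 2*t^-1 - 2*t^-2 + 3*t^-3 - 3*t^-4 + 2*t^-5 - 2*t^-6 + t^-7

Answer: 2*t^-1 - 2*t^-2 + 3*t^-3 - 3*t^-4 + 2*t^-5 - 2*t^-6 + t^-7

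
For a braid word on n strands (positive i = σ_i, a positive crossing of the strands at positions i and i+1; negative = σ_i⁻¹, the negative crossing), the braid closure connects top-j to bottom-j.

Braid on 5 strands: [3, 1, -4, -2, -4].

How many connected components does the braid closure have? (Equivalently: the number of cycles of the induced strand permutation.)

2

Derivation:
Track the strand permutation on 5 strands, starting from identity.
  step 1: s3 swaps positions 3,4 -> [1 2 4 3 5]
  step 2: s1 swaps positions 1,2 -> [2 1 4 3 5]
  step 3: s4^-1 swaps positions 4,5 -> [2 1 4 5 3]
  step 4: s2^-1 swaps positions 2,3 -> [2 4 1 5 3]
  step 5: s4^-1 swaps positions 4,5 -> [2 4 1 3 5]
Final permutation (position -> original strand): [2 4 1 3 5]
Closure components = cycle count of this permutation = 2.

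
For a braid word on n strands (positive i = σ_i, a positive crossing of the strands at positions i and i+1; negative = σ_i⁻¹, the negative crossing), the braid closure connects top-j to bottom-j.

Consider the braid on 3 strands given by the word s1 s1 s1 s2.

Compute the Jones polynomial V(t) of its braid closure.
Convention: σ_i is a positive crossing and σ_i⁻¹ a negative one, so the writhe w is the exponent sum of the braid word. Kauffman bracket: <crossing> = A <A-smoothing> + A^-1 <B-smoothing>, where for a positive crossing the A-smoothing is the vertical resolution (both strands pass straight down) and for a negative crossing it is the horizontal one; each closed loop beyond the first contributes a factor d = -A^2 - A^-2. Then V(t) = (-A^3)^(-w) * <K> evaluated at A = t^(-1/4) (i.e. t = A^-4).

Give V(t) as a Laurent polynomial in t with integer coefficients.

-t^4 + t^3 + t

Derivation:
Braid: s1 s1 s1 s2 on 3 strands, 4 crossings.
Writhe w = (#positive) - (#negative) = 4 - 0 = 4.
Computing the Kauffman bracket via state sum. There are 2^4 = 16 states.
Smooth each crossing (0=||, 1=⌣⌢); contribution A^(Σ sign_k(1-2s_k)) * d^(L-1).
  state 0000: A-exp=+4, loops=3, term = A^4 * d^2
  state 0001: A-exp=+2, loops=2, term = A^2 * d^1
  state 0010: A-exp=+2, loops=2, term = A^2 * d^1
  state 0011: A-exp=+0, loops=1, term = A^0 * d^0
  state 0100: A-exp=+2, loops=2, term = A^2 * d^1
  state 0101: A-exp=+0, loops=1, term = A^0 * d^0
  state 0110: A-exp=+0, loops=3, term = A^0 * d^2
  state 0111: A-exp=-2, loops=2, term = A^-2 * d^1
  state 1000: A-exp=+2, loops=2, term = A^2 * d^1
  state 1001: A-exp=+0, loops=1, term = A^0 * d^0
  state 1010: A-exp=+0, loops=3, term = A^0 * d^2
  state 1011: A-exp=-2, loops=2, term = A^-2 * d^1
  state 1100: A-exp=+0, loops=3, term = A^0 * d^2
  state 1101: A-exp=-2, loops=2, term = A^-2 * d^1
  state 1110: A-exp=-2, loops=4, term = A^-2 * d^3
  state 1111: A-exp=-4, loops=3, term = A^-4 * d^2
Collect the terms by A-exponent (count of states per loop number):
Powers of d = -A^2 - A^-2: d^2 = A^4 + 2 + A^-4; d^3 = -A^6 - 3*A^2 - 3*A^-2 - A^-6.
  A^4 * (d^2) = A^8 + 2*A^4 + 1
  A^2 * (4*d) = -4*A^4 - 4
  A^0 * (3 + 3*d^2) = 3*A^4 + 9 + 3*A^-4
  A^-2 * (3*d + d^3) = -A^4 - 6 - 6*A^-4 - A^-8
  A^-4 * (d^2) = 1 + 2*A^-4 + A^-8
Summing the groups: <K> = A^8 + 1 - A^-4
Normalise by the writhe: (-A^3)^(-w) = (-A^3)^(-4) = A^-12, so f(A) = A^-12 * <K> = A^-4 + A^-12 - A^-16.
Substitute A = t^(-1/4), i.e. A^e → t^(-e/4): V(t) = -t^4 + t^3 + t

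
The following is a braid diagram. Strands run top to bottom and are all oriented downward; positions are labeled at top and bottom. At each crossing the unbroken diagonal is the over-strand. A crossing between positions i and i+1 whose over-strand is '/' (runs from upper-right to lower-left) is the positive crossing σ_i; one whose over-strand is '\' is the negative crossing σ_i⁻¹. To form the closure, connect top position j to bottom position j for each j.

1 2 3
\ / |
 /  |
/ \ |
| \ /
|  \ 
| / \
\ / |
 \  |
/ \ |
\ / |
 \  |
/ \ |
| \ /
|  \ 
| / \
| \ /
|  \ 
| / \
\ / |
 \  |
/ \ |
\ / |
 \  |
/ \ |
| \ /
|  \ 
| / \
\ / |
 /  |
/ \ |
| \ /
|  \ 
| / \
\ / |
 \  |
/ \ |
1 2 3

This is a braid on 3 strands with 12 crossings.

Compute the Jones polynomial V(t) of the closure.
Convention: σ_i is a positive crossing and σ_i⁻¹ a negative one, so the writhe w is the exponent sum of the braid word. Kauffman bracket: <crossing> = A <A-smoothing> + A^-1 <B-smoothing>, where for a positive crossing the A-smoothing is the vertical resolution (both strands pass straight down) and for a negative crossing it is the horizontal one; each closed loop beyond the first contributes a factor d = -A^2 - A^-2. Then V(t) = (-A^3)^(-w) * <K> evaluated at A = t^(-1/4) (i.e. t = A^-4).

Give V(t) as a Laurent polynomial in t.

Reading the diagram top to bottom ('/'-over between positions i,i+1 = s_i, '\'-over = s_i^-1): braid word = s1 s2^-1 s1^-1 s1^-1 s2^-1 s2^-1 s1^-1 s1^-1 s2^-1 s1 s2^-1 s1^-1.
The presented braid s1 s2^-1 s1^-1 s1^-1 s2^-1 s2^-1 s1^-1 s1^-1 s2^-1 s1 s2^-1 s1^-1 on 3 strands reduces by inverse Markov moves (closure unchanged at each step):
  Deconjugate: the word is γ·β·γ⁻¹ with γ = s1 (prefix) and γ⁻¹ = s1^-1 (suffix); strip both.
Reduced to β = s2^-1 s1^-1 s1^-1 s2^-1 s2^-1 s1^-1 s1^-1 s2^-1 s1 s2^-1 on 3 strands, 10 crossings.
Compute on β:
Braid: s2^-1 s1^-1 s1^-1 s2^-1 s2^-1 s1^-1 s1^-1 s2^-1 s1 s2^-1 on 3 strands, 10 crossings.
Writhe w = (#positive) - (#negative) = 1 - 9 = -8.
Computing the Kauffman bracket via state sum. There are 2^10 = 1024 states.
Each crossing splits two ways (0=vertical, 1=horizontal). The state's weight is A^(#A-smoothings - #B-smoothings) * d^(loops - 1).
Tabulate the states by total A-exponent and number of loops L (A-exp: L × count):
  A^10: L=6 ×1
  A^8: L=5 ×10
  A^6: L=4 ×41, L=6 ×4
  A^4: L=3 ×86, L=5 ×34
  A^2: L=2 ×92, L=4 ×114, L=6 ×4
  A^0: L=1 ×40, L=3 ×185, L=5 ×27
  A^-2: L=2 ×142, L=4 ×67, L=6 ×1
  A^-4: L=1 ×40, L=3 ×76, L=5 ×4
  A^-6: L=2 ×39, L=4 ×6
  A^-8: L=1 ×5, L=3 ×5
  A^-10: L=2 ×1
Each group contributes A^e * Σ count * d^(L-1):
Powers of d = -A^2 - A^-2: d^2 = A^4 + 2 + A^-4; d^3 = -A^6 - 3*A^2 - 3*A^-2 - A^-6; d^4 = A^8 + 4*A^4 + 6 + 4*A^-4 + A^-8; d^5 = -A^10 - 5*A^6 - 10*A^2 - 10*A^-2 - 5*A^-6 - A^-10.
  A^10 * (d^5) = -A^20 - 5*A^16 - 10*A^12 - 10*A^8 - 5*A^4 - 1
  A^8 * (10*d^4) = 10*A^16 + 40*A^12 + 60*A^8 + 40*A^4 + 10
  A^6 * (41*d^3 + 4*d^5) = -4*A^16 - 61*A^12 - 163*A^8 - 163*A^4 - 61 - 4*A^-4
  A^4 * (86*d^2 + 34*d^4) = 34*A^12 + 222*A^8 + 376*A^4 + 222 + 34*A^-4
  A^2 * (92*d + 114*d^3 + 4*d^5) = -4*A^12 - 134*A^8 - 474*A^4 - 474 - 134*A^-4 - 4*A^-8
  A^0 * (40 + 185*d^2 + 27*d^4) = 27*A^8 + 293*A^4 + 572 + 293*A^-4 + 27*A^-8
  A^-2 * (142*d + 67*d^3 + d^5) = -A^8 - 72*A^4 - 353 - 353*A^-4 - 72*A^-8 - A^-12
  A^-4 * (40 + 76*d^2 + 4*d^4) = 4*A^4 + 92 + 216*A^-4 + 92*A^-8 + 4*A^-12
  A^-6 * (39*d + 6*d^3) = -6 - 57*A^-4 - 57*A^-8 - 6*A^-12
  A^-8 * (5 + 5*d^2) = 5*A^-4 + 15*A^-8 + 5*A^-12
  A^-10 * (d) = -A^-8 - A^-12
Summing the groups: <K> = -A^20 + A^16 - A^12 + A^8 - A^4 + 1 + A^-12
Normalise by the writhe: (-A^3)^(-w) = (-A^3)^(8) = A^24, so f(A) = A^24 * <K> = -A^44 + A^40 - A^36 + A^32 - A^28 + A^24 + A^12.
Substitute A = t^(-1/4), i.e. A^e → t^(-e/4): V(t) = t^-3 + t^-6 - t^-7 + t^-8 - t^-9 + t^-10 - t^-11

Answer: t^-3 + t^-6 - t^-7 + t^-8 - t^-9 + t^-10 - t^-11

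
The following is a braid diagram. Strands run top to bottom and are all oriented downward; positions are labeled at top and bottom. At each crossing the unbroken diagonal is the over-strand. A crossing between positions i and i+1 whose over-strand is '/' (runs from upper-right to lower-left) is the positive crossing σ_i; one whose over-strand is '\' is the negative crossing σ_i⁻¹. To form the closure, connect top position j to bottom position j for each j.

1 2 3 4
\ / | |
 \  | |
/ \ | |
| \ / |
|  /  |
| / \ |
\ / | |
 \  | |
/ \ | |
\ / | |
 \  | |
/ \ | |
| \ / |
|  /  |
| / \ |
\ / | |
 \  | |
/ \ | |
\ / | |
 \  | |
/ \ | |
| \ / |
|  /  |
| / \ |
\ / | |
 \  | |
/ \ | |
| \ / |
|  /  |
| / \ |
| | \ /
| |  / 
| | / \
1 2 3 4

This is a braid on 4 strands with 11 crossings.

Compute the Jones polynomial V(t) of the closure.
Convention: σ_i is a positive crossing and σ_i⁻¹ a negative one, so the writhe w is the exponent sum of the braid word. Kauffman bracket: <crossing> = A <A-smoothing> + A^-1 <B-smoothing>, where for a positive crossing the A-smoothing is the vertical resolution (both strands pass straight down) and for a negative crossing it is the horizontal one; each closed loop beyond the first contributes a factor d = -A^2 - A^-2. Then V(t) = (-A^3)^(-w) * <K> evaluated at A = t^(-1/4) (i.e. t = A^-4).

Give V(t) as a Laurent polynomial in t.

t^3 - 4*t^2 + 8*t - 11 + 15*t^-1 - 16*t^-2 + 15*t^-3 - 12*t^-4 + 8*t^-5 - 4*t^-6 + t^-7

Derivation:
Reading the diagram top to bottom ('/'-over between positions i,i+1 = s_i, '\'-over = s_i^-1): braid word = s1^-1 s2 s1^-1 s1^-1 s2 s1^-1 s1^-1 s2 s1^-1 s2 s3.
The presented braid s1^-1 s2 s1^-1 s1^-1 s2 s1^-1 s1^-1 s2 s1^-1 s2 s3 on 4 strands reduces by inverse Markov moves (closure unchanged at each step):
  Destabilize: the word has the form β·s3 where s3 occurs only as the final letter (β ∈ B_3); drop it and the last strand → 3 strands.
Reduced to β = s1^-1 s2 s1^-1 s1^-1 s2 s1^-1 s1^-1 s2 s1^-1 s2 on 3 strands, 10 crossings.
Compute on β:
Braid: s1^-1 s2 s1^-1 s1^-1 s2 s1^-1 s1^-1 s2 s1^-1 s2 on 3 strands, 10 crossings.
Writhe w = (#positive) - (#negative) = 4 - 6 = -2.
State-sum expansion of <K>. There are 2^10 = 1024 states.
Smooth each crossing (0=||, 1=⌣⌢); contribution A^(Σ sign_k(1-2s_k)) * d^(L-1).
Tabulate the states by total A-exponent and number of loops L (A-exp: L × count):
  A^10: L=7 ×1
  A^8: L=6 ×10
  A^6: L=5 ×45
  A^4: L=4 ×118, L=6 ×2
  A^2: L=3 ×193, L=5 ×17
  A^0: L=2 ×192, L=4 ×59, L=6 ×1
  A^-2: L=1 ×95, L=3 ×108, L=5 ×7
  A^-4: L=2 ×95, L=4 ×25
  A^-6: L=3 ×43, L=5 ×2
  A^-8: L=4 ×10
  A^-10: L=5 ×1
Each group contributes A^e * Σ count * d^(L-1):
Powers of d = -A^2 - A^-2: d^2 = A^4 + 2 + A^-4; d^3 = -A^6 - 3*A^2 - 3*A^-2 - A^-6; d^4 = A^8 + 4*A^4 + 6 + 4*A^-4 + A^-8; d^5 = -A^10 - 5*A^6 - 10*A^2 - 10*A^-2 - 5*A^-6 - A^-10; d^6 = A^12 + 6*A^8 + 15*A^4 + 20 + 15*A^-4 + 6*A^-8 + A^-12.
  A^10 * (d^6) = A^22 + 6*A^18 + 15*A^14 + 20*A^10 + 15*A^6 + 6*A^2 + A^-2
  A^8 * (10*d^5) = -10*A^18 - 50*A^14 - 100*A^10 - 100*A^6 - 50*A^2 - 10*A^-2
  A^6 * (45*d^4) = 45*A^14 + 180*A^10 + 270*A^6 + 180*A^2 + 45*A^-2
  A^4 * (118*d^3 + 2*d^5) = -2*A^14 - 128*A^10 - 374*A^6 - 374*A^2 - 128*A^-2 - 2*A^-6
  A^2 * (193*d^2 + 17*d^4) = 17*A^10 + 261*A^6 + 488*A^2 + 261*A^-2 + 17*A^-6
  A^0 * (192*d + 59*d^3 + d^5) = -A^10 - 64*A^6 - 379*A^2 - 379*A^-2 - 64*A^-6 - A^-10
  A^-2 * (95 + 108*d^2 + 7*d^4) = 7*A^6 + 136*A^2 + 353*A^-2 + 136*A^-6 + 7*A^-10
  A^-4 * (95*d + 25*d^3) = -25*A^2 - 170*A^-2 - 170*A^-6 - 25*A^-10
  A^-6 * (43*d^2 + 2*d^4) = 2*A^2 + 51*A^-2 + 98*A^-6 + 51*A^-10 + 2*A^-14
  A^-8 * (10*d^3) = -10*A^-2 - 30*A^-6 - 30*A^-10 - 10*A^-14
  A^-10 * (d^4) = A^-2 + 4*A^-6 + 6*A^-10 + 4*A^-14 + A^-18
Summing the groups: <K> = A^22 - 4*A^18 + 8*A^14 - 12*A^10 + 15*A^6 - 16*A^2 + 15*A^-2 - 11*A^-6 + 8*A^-10 - 4*A^-14 + A^-18
Normalise by the writhe: (-A^3)^(-w) = (-A^3)^(2) = A^6, so f(A) = A^6 * <K> = A^28 - 4*A^24 + 8*A^20 - 12*A^16 + 15*A^12 - 16*A^8 + 15*A^4 - 11 + 8*A^-4 - 4*A^-8 + A^-12.
Substitute A = t^(-1/4), i.e. A^e → t^(-e/4): V(t) = t^3 - 4*t^2 + 8*t - 11 + 15*t^-1 - 16*t^-2 + 15*t^-3 - 12*t^-4 + 8*t^-5 - 4*t^-6 + t^-7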